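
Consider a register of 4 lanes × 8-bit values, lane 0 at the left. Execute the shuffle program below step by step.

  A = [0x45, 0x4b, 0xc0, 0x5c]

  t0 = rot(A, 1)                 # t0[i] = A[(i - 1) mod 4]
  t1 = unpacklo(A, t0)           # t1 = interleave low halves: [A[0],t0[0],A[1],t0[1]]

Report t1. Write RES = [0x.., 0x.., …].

  t0: 5c 45 4b c0
  t1: 45 5c 4b 45

RES = [ 0x45  0x5c  0x4b  0x45 ]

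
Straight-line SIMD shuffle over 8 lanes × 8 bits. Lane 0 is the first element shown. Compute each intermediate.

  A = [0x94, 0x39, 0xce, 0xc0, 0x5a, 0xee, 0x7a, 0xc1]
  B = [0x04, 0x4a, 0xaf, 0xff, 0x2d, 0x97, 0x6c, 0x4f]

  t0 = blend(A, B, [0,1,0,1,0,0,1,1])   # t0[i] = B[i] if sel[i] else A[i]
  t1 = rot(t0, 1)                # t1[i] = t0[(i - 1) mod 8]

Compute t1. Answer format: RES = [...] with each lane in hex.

  t0: 94 4a ce ff 5a ee 6c 4f
  t1: 4f 94 4a ce ff 5a ee 6c

RES = [ 0x4f  0x94  0x4a  0xce  0xff  0x5a  0xee  0x6c ]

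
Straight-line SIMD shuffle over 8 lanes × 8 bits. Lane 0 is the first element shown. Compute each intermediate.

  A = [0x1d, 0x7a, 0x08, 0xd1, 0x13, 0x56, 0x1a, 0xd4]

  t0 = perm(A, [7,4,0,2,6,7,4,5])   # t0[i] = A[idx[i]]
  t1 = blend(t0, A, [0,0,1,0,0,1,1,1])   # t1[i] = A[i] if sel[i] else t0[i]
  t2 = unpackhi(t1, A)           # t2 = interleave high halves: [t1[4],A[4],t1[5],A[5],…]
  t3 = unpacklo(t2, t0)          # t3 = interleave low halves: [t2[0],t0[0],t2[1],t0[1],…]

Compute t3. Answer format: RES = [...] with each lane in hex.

t0 = [0xd4, 0x13, 0x1d, 0x08, 0x1a, 0xd4, 0x13, 0x56]
t1 = [0xd4, 0x13, 0x08, 0x08, 0x1a, 0x56, 0x1a, 0xd4]
t2 = [0x1a, 0x13, 0x56, 0x56, 0x1a, 0x1a, 0xd4, 0xd4]
t3 = [0x1a, 0xd4, 0x13, 0x13, 0x56, 0x1d, 0x56, 0x08]

RES = [ 0x1a  0xd4  0x13  0x13  0x56  0x1d  0x56  0x08 ]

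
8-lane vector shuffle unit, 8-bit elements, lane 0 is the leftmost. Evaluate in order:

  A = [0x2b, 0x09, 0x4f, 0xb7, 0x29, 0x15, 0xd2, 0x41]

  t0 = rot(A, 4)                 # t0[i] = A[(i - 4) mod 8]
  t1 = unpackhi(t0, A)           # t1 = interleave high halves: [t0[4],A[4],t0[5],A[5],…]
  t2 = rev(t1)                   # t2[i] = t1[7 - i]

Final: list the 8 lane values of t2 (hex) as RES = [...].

RES = [0x41, 0xb7, 0xd2, 0x4f, 0x15, 0x09, 0x29, 0x2b]

→ t0 |29|15|d2|41|2b|09|4f|b7|
→ t1 |2b|29|09|15|4f|d2|b7|41|
→ t2 |41|b7|d2|4f|15|09|29|2b|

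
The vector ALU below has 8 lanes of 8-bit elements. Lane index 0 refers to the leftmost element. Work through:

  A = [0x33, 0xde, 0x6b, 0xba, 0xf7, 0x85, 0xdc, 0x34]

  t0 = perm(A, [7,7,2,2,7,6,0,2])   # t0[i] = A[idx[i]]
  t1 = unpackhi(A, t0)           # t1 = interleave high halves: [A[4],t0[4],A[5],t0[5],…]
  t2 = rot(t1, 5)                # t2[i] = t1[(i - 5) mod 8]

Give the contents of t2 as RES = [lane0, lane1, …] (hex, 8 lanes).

RES = [ 0xdc  0xdc  0x33  0x34  0x6b  0xf7  0x34  0x85 ]

  t0: 34 34 6b 6b 34 dc 33 6b
  t1: f7 34 85 dc dc 33 34 6b
  t2: dc dc 33 34 6b f7 34 85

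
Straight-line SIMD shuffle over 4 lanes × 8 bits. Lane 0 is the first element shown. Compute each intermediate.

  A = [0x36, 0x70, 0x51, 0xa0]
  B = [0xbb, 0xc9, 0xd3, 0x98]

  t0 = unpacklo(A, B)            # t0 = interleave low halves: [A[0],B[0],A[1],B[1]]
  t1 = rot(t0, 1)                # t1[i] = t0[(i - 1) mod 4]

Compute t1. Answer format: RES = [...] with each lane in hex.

RES = [0xc9, 0x36, 0xbb, 0x70]

t0 = [0x36, 0xbb, 0x70, 0xc9]
t1 = [0xc9, 0x36, 0xbb, 0x70]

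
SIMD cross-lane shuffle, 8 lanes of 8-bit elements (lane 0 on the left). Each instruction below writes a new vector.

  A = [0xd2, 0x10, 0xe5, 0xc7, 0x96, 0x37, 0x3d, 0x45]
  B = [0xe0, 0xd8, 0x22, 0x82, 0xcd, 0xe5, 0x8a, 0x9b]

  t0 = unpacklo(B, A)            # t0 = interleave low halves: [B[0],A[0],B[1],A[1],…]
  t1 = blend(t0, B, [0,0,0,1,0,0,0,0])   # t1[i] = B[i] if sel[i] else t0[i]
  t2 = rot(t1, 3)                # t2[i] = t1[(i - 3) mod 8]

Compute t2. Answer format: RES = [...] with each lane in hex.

t0 = [0xe0, 0xd2, 0xd8, 0x10, 0x22, 0xe5, 0x82, 0xc7]
t1 = [0xe0, 0xd2, 0xd8, 0x82, 0x22, 0xe5, 0x82, 0xc7]
t2 = [0xe5, 0x82, 0xc7, 0xe0, 0xd2, 0xd8, 0x82, 0x22]

RES = [0xe5, 0x82, 0xc7, 0xe0, 0xd2, 0xd8, 0x82, 0x22]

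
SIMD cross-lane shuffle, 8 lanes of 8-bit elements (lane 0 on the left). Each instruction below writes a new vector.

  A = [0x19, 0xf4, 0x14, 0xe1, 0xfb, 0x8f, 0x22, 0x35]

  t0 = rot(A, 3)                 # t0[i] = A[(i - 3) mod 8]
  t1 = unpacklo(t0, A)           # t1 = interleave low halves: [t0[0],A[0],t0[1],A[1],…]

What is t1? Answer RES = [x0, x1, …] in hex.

→ t0 |8f|22|35|19|f4|14|e1|fb|
→ t1 |8f|19|22|f4|35|14|19|e1|

RES = [ 0x8f  0x19  0x22  0xf4  0x35  0x14  0x19  0xe1 ]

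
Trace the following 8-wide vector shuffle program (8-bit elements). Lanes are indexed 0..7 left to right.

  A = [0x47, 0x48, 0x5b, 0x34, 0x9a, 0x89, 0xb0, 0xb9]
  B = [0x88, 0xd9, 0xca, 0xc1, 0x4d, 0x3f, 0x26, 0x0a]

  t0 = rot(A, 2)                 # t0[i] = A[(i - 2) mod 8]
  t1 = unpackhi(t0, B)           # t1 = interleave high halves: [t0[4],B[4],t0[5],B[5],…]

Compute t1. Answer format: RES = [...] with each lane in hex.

RES = [0x5b, 0x4d, 0x34, 0x3f, 0x9a, 0x26, 0x89, 0x0a]

  t0: b0 b9 47 48 5b 34 9a 89
  t1: 5b 4d 34 3f 9a 26 89 0a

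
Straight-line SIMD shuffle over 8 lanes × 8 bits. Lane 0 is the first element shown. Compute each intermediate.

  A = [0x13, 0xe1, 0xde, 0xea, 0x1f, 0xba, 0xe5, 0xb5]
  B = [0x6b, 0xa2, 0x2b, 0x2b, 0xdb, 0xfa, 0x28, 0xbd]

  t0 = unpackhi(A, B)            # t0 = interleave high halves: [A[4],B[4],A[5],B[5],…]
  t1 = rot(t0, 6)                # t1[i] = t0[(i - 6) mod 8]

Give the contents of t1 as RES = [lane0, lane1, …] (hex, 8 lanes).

  t0: 1f db ba fa e5 28 b5 bd
  t1: ba fa e5 28 b5 bd 1f db

RES = [0xba, 0xfa, 0xe5, 0x28, 0xb5, 0xbd, 0x1f, 0xdb]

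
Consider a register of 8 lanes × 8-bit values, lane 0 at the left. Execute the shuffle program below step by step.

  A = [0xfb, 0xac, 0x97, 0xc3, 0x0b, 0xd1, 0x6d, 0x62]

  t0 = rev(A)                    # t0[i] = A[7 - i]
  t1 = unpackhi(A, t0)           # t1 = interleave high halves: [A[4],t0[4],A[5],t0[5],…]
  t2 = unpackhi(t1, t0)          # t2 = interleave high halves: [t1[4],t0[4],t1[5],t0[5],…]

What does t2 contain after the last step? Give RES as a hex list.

RES = [ 0x6d  0xc3  0xac  0x97  0x62  0xac  0xfb  0xfb ]

t0 = [0x62, 0x6d, 0xd1, 0x0b, 0xc3, 0x97, 0xac, 0xfb]
t1 = [0x0b, 0xc3, 0xd1, 0x97, 0x6d, 0xac, 0x62, 0xfb]
t2 = [0x6d, 0xc3, 0xac, 0x97, 0x62, 0xac, 0xfb, 0xfb]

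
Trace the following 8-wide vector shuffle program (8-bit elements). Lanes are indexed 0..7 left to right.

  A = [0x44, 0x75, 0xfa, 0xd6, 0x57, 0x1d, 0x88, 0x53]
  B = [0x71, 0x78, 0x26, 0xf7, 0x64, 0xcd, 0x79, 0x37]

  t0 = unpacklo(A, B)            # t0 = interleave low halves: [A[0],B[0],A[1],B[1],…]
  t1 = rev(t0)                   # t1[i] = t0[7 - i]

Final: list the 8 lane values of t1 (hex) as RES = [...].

RES = [0xf7, 0xd6, 0x26, 0xfa, 0x78, 0x75, 0x71, 0x44]

  t0: 44 71 75 78 fa 26 d6 f7
  t1: f7 d6 26 fa 78 75 71 44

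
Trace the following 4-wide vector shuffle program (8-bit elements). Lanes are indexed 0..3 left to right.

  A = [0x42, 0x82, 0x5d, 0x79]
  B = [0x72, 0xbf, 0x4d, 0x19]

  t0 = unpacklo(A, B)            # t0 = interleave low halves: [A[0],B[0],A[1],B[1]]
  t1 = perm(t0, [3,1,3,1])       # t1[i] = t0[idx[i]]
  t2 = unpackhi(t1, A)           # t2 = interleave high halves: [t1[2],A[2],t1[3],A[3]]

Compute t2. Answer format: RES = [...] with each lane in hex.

RES = [0xbf, 0x5d, 0x72, 0x79]

t0 = [0x42, 0x72, 0x82, 0xbf]
t1 = [0xbf, 0x72, 0xbf, 0x72]
t2 = [0xbf, 0x5d, 0x72, 0x79]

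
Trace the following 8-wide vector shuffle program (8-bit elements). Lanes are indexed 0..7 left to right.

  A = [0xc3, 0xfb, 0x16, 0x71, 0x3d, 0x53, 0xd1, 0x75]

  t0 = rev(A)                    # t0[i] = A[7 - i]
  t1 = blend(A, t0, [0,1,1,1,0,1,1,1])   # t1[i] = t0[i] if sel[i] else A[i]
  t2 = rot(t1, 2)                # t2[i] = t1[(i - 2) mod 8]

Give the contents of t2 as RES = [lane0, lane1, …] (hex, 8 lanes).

RES = [0xfb, 0xc3, 0xc3, 0xd1, 0x53, 0x3d, 0x3d, 0x16]

→ t0 |75|d1|53|3d|71|16|fb|c3|
→ t1 |c3|d1|53|3d|3d|16|fb|c3|
→ t2 |fb|c3|c3|d1|53|3d|3d|16|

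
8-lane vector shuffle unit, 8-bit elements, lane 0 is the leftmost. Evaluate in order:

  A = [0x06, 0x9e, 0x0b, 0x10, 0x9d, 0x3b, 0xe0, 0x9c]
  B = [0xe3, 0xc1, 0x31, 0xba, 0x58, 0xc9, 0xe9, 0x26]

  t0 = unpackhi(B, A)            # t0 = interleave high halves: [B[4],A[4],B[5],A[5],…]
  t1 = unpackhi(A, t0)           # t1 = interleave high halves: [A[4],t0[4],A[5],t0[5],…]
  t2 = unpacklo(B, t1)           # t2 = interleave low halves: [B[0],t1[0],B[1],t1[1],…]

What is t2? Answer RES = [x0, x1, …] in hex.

→ t0 |58|9d|c9|3b|e9|e0|26|9c|
→ t1 |9d|e9|3b|e0|e0|26|9c|9c|
→ t2 |e3|9d|c1|e9|31|3b|ba|e0|

RES = [0xe3, 0x9d, 0xc1, 0xe9, 0x31, 0x3b, 0xba, 0xe0]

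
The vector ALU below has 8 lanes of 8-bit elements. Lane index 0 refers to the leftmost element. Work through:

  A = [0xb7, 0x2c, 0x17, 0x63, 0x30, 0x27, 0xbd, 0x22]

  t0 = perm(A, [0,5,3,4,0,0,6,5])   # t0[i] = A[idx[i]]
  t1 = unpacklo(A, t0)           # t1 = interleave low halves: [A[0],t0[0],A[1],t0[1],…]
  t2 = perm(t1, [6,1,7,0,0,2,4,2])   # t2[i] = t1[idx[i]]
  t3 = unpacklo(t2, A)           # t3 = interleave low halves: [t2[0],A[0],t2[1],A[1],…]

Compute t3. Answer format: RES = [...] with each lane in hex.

RES = [ 0x63  0xb7  0xb7  0x2c  0x30  0x17  0xb7  0x63 ]

→ t0 |b7|27|63|30|b7|b7|bd|27|
→ t1 |b7|b7|2c|27|17|63|63|30|
→ t2 |63|b7|30|b7|b7|2c|17|2c|
→ t3 |63|b7|b7|2c|30|17|b7|63|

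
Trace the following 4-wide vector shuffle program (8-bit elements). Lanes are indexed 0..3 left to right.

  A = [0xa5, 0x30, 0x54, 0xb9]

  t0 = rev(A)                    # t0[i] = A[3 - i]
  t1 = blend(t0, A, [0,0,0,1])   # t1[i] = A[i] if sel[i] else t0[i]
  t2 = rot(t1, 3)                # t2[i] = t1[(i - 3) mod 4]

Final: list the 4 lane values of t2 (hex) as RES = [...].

  t0: b9 54 30 a5
  t1: b9 54 30 b9
  t2: 54 30 b9 b9

RES = [ 0x54  0x30  0xb9  0xb9 ]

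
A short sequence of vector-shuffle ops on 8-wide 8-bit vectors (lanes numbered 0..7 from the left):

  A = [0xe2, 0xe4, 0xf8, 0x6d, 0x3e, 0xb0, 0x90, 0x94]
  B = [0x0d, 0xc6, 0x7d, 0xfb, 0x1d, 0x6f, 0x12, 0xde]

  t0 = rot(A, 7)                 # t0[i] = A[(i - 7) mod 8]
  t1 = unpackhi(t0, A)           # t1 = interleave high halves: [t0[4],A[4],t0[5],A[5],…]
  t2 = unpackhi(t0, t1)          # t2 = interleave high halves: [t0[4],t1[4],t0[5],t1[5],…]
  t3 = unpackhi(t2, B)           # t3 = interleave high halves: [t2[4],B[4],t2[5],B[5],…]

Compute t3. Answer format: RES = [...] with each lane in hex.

RES = [0x94, 0x1d, 0xe2, 0x6f, 0xe2, 0x12, 0x94, 0xde]

→ t0 |e4|f8|6d|3e|b0|90|94|e2|
→ t1 |b0|3e|90|b0|94|90|e2|94|
→ t2 |b0|94|90|90|94|e2|e2|94|
→ t3 |94|1d|e2|6f|e2|12|94|de|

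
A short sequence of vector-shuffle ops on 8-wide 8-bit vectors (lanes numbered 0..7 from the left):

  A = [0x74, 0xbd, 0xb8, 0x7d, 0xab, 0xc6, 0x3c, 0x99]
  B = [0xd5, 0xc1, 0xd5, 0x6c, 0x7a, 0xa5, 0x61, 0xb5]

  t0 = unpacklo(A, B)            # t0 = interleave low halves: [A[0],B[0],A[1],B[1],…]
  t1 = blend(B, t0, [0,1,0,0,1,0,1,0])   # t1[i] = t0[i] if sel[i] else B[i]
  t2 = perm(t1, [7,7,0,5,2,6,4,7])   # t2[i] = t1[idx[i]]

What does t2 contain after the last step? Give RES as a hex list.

t0 = [0x74, 0xd5, 0xbd, 0xc1, 0xb8, 0xd5, 0x7d, 0x6c]
t1 = [0xd5, 0xd5, 0xd5, 0x6c, 0xb8, 0xa5, 0x7d, 0xb5]
t2 = [0xb5, 0xb5, 0xd5, 0xa5, 0xd5, 0x7d, 0xb8, 0xb5]

RES = [0xb5, 0xb5, 0xd5, 0xa5, 0xd5, 0x7d, 0xb8, 0xb5]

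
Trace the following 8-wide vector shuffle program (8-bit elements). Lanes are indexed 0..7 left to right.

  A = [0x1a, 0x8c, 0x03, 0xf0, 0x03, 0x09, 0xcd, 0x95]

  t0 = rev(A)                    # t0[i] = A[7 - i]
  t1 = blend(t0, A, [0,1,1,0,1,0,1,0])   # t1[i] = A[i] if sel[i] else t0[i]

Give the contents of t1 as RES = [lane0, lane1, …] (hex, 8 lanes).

t0 = [0x95, 0xcd, 0x09, 0x03, 0xf0, 0x03, 0x8c, 0x1a]
t1 = [0x95, 0x8c, 0x03, 0x03, 0x03, 0x03, 0xcd, 0x1a]

RES = [0x95, 0x8c, 0x03, 0x03, 0x03, 0x03, 0xcd, 0x1a]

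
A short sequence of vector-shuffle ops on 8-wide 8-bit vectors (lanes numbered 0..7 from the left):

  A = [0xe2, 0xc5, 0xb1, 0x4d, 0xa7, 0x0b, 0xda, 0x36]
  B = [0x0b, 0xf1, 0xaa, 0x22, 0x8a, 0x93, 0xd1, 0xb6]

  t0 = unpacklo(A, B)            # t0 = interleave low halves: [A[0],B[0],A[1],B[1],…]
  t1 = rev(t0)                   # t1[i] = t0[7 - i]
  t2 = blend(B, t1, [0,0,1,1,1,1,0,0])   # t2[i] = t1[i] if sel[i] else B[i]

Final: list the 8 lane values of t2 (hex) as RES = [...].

RES = [ 0x0b  0xf1  0xaa  0xb1  0xf1  0xc5  0xd1  0xb6 ]

→ t0 |e2|0b|c5|f1|b1|aa|4d|22|
→ t1 |22|4d|aa|b1|f1|c5|0b|e2|
→ t2 |0b|f1|aa|b1|f1|c5|d1|b6|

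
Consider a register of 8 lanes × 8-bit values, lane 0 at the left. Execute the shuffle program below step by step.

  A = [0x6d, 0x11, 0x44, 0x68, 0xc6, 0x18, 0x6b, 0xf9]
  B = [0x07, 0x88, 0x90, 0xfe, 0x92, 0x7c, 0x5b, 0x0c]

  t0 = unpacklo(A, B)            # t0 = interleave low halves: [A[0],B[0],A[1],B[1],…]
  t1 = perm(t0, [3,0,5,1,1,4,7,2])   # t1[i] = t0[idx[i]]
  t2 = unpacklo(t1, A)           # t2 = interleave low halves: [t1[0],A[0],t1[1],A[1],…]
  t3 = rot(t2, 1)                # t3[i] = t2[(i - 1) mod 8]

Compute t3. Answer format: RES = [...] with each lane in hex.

RES = [ 0x68  0x88  0x6d  0x6d  0x11  0x90  0x44  0x07 ]

→ t0 |6d|07|11|88|44|90|68|fe|
→ t1 |88|6d|90|07|07|44|fe|11|
→ t2 |88|6d|6d|11|90|44|07|68|
→ t3 |68|88|6d|6d|11|90|44|07|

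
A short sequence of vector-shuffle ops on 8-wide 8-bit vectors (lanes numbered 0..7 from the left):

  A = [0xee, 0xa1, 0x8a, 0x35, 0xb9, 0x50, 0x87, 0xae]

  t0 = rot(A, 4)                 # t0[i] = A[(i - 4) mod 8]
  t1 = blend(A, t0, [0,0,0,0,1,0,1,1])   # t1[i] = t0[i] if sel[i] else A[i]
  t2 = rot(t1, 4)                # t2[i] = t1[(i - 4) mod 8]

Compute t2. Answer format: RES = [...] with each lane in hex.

RES = [ 0xee  0x50  0x8a  0x35  0xee  0xa1  0x8a  0x35 ]

  t0: b9 50 87 ae ee a1 8a 35
  t1: ee a1 8a 35 ee 50 8a 35
  t2: ee 50 8a 35 ee a1 8a 35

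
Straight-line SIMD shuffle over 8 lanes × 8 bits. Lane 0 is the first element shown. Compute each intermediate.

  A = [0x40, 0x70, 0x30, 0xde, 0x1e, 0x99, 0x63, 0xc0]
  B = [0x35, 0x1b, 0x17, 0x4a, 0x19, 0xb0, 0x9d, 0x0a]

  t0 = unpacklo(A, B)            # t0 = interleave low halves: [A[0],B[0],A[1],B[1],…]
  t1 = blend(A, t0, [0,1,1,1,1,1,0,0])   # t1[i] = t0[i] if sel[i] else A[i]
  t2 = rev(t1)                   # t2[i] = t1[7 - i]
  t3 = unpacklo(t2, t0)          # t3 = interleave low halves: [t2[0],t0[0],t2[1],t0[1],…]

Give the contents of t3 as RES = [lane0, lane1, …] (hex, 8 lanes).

  t0: 40 35 70 1b 30 17 de 4a
  t1: 40 35 70 1b 30 17 63 c0
  t2: c0 63 17 30 1b 70 35 40
  t3: c0 40 63 35 17 70 30 1b

RES = [ 0xc0  0x40  0x63  0x35  0x17  0x70  0x30  0x1b ]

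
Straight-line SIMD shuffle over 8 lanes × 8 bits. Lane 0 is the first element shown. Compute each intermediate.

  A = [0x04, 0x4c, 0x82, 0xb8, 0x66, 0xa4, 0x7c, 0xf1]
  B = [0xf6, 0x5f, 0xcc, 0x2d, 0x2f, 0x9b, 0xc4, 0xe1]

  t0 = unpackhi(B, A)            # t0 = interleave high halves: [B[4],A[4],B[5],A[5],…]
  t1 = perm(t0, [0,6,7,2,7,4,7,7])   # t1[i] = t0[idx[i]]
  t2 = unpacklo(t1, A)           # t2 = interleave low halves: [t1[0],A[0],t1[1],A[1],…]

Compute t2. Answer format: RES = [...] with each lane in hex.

t0 = [0x2f, 0x66, 0x9b, 0xa4, 0xc4, 0x7c, 0xe1, 0xf1]
t1 = [0x2f, 0xe1, 0xf1, 0x9b, 0xf1, 0xc4, 0xf1, 0xf1]
t2 = [0x2f, 0x04, 0xe1, 0x4c, 0xf1, 0x82, 0x9b, 0xb8]

RES = [0x2f, 0x04, 0xe1, 0x4c, 0xf1, 0x82, 0x9b, 0xb8]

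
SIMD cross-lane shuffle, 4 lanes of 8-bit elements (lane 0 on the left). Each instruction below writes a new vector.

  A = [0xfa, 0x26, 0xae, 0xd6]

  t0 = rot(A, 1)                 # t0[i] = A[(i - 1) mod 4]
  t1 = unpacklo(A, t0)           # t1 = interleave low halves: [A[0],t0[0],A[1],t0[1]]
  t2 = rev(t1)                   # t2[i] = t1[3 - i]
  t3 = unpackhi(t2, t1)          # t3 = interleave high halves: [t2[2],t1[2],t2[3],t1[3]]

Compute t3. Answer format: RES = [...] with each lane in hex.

→ t0 |d6|fa|26|ae|
→ t1 |fa|d6|26|fa|
→ t2 |fa|26|d6|fa|
→ t3 |d6|26|fa|fa|

RES = [ 0xd6  0x26  0xfa  0xfa ]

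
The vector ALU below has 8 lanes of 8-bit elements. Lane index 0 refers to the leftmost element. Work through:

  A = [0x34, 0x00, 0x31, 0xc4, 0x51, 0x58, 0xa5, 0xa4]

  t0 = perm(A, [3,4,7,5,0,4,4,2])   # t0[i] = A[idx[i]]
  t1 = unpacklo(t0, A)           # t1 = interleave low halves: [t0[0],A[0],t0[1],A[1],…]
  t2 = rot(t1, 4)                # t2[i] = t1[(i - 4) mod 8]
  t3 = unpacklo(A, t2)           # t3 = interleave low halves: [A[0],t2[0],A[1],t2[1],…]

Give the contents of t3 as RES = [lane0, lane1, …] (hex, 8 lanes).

RES = [0x34, 0xa4, 0x00, 0x31, 0x31, 0x58, 0xc4, 0xc4]

t0 = [0xc4, 0x51, 0xa4, 0x58, 0x34, 0x51, 0x51, 0x31]
t1 = [0xc4, 0x34, 0x51, 0x00, 0xa4, 0x31, 0x58, 0xc4]
t2 = [0xa4, 0x31, 0x58, 0xc4, 0xc4, 0x34, 0x51, 0x00]
t3 = [0x34, 0xa4, 0x00, 0x31, 0x31, 0x58, 0xc4, 0xc4]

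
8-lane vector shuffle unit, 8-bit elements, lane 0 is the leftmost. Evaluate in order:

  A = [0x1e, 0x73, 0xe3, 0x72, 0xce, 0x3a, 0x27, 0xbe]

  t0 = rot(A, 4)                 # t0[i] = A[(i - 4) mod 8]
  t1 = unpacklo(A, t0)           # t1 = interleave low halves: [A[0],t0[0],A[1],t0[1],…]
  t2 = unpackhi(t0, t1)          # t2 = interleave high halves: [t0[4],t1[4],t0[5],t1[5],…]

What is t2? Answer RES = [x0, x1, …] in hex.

  t0: ce 3a 27 be 1e 73 e3 72
  t1: 1e ce 73 3a e3 27 72 be
  t2: 1e e3 73 27 e3 72 72 be

RES = [ 0x1e  0xe3  0x73  0x27  0xe3  0x72  0x72  0xbe ]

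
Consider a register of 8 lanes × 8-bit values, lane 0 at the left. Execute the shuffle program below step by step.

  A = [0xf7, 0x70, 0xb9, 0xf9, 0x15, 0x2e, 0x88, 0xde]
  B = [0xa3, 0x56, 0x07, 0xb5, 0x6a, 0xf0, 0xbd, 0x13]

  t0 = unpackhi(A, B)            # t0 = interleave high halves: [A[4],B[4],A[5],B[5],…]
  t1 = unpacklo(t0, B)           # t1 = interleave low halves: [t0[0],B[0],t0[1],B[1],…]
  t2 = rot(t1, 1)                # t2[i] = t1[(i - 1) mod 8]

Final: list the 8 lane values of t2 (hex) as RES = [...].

→ t0 |15|6a|2e|f0|88|bd|de|13|
→ t1 |15|a3|6a|56|2e|07|f0|b5|
→ t2 |b5|15|a3|6a|56|2e|07|f0|

RES = [ 0xb5  0x15  0xa3  0x6a  0x56  0x2e  0x07  0xf0 ]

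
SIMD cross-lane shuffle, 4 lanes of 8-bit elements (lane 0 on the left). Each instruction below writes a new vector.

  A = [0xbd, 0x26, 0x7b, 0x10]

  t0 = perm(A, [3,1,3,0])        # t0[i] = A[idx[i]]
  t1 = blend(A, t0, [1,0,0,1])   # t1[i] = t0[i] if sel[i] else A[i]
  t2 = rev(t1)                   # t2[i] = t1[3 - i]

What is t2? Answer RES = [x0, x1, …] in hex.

  t0: 10 26 10 bd
  t1: 10 26 7b bd
  t2: bd 7b 26 10

RES = [ 0xbd  0x7b  0x26  0x10 ]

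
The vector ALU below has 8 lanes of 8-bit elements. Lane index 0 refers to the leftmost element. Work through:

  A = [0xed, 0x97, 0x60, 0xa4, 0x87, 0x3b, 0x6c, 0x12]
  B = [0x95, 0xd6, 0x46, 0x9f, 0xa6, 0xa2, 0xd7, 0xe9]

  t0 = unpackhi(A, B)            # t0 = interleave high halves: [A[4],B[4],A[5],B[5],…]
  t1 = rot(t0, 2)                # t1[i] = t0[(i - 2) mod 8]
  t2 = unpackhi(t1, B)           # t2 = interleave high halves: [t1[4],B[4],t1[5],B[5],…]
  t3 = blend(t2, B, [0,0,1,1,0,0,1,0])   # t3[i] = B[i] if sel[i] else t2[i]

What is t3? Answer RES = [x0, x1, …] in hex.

RES = [ 0x3b  0xa6  0x46  0x9f  0x6c  0xd7  0xd7  0xe9 ]

t0 = [0x87, 0xa6, 0x3b, 0xa2, 0x6c, 0xd7, 0x12, 0xe9]
t1 = [0x12, 0xe9, 0x87, 0xa6, 0x3b, 0xa2, 0x6c, 0xd7]
t2 = [0x3b, 0xa6, 0xa2, 0xa2, 0x6c, 0xd7, 0xd7, 0xe9]
t3 = [0x3b, 0xa6, 0x46, 0x9f, 0x6c, 0xd7, 0xd7, 0xe9]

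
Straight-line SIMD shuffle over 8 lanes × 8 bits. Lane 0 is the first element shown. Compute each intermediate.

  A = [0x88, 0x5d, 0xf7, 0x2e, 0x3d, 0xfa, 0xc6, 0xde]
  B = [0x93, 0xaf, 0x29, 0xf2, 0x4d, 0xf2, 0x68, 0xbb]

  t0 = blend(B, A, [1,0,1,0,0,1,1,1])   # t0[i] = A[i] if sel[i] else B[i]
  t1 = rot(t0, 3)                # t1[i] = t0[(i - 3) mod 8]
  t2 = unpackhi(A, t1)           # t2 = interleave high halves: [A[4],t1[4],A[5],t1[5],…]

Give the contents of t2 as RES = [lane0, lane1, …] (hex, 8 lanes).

t0 = [0x88, 0xaf, 0xf7, 0xf2, 0x4d, 0xfa, 0xc6, 0xde]
t1 = [0xfa, 0xc6, 0xde, 0x88, 0xaf, 0xf7, 0xf2, 0x4d]
t2 = [0x3d, 0xaf, 0xfa, 0xf7, 0xc6, 0xf2, 0xde, 0x4d]

RES = [0x3d, 0xaf, 0xfa, 0xf7, 0xc6, 0xf2, 0xde, 0x4d]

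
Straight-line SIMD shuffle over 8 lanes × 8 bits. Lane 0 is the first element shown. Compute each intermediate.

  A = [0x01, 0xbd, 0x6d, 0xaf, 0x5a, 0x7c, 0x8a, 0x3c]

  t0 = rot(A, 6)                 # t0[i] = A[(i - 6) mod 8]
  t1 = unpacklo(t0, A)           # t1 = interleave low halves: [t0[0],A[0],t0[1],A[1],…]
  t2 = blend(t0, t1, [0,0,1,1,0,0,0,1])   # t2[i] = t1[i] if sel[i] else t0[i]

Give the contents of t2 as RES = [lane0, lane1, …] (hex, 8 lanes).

RES = [ 0x6d  0xaf  0xaf  0xbd  0x8a  0x3c  0x01  0xaf ]

  t0: 6d af 5a 7c 8a 3c 01 bd
  t1: 6d 01 af bd 5a 6d 7c af
  t2: 6d af af bd 8a 3c 01 af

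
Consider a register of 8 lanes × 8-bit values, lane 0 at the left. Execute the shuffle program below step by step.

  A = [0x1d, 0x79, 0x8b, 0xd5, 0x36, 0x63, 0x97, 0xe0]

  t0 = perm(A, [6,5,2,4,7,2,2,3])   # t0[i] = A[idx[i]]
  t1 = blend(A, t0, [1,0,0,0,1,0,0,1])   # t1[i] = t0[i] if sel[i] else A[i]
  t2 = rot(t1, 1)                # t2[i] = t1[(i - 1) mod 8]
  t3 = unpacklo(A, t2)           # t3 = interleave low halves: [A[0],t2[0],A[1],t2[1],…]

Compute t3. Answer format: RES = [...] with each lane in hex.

t0 = [0x97, 0x63, 0x8b, 0x36, 0xe0, 0x8b, 0x8b, 0xd5]
t1 = [0x97, 0x79, 0x8b, 0xd5, 0xe0, 0x63, 0x97, 0xd5]
t2 = [0xd5, 0x97, 0x79, 0x8b, 0xd5, 0xe0, 0x63, 0x97]
t3 = [0x1d, 0xd5, 0x79, 0x97, 0x8b, 0x79, 0xd5, 0x8b]

RES = [0x1d, 0xd5, 0x79, 0x97, 0x8b, 0x79, 0xd5, 0x8b]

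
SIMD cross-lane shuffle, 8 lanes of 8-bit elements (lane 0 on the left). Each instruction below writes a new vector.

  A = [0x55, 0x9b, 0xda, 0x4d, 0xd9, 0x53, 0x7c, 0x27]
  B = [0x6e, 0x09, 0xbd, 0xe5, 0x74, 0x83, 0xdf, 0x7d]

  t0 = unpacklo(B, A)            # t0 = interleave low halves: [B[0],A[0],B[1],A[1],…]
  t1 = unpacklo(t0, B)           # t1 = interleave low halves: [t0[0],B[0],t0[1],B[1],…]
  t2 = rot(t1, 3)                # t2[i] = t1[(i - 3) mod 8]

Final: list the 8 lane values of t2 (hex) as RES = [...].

t0 = [0x6e, 0x55, 0x09, 0x9b, 0xbd, 0xda, 0xe5, 0x4d]
t1 = [0x6e, 0x6e, 0x55, 0x09, 0x09, 0xbd, 0x9b, 0xe5]
t2 = [0xbd, 0x9b, 0xe5, 0x6e, 0x6e, 0x55, 0x09, 0x09]

RES = [ 0xbd  0x9b  0xe5  0x6e  0x6e  0x55  0x09  0x09 ]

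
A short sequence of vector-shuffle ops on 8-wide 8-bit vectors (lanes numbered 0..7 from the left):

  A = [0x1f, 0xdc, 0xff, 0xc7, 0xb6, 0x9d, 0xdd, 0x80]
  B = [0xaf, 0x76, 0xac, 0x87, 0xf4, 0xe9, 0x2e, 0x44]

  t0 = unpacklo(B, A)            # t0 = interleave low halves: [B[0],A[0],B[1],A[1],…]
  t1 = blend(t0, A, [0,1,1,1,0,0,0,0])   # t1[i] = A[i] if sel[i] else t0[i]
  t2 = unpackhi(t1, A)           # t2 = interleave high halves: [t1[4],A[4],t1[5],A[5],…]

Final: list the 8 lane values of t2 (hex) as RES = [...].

RES = [ 0xac  0xb6  0xff  0x9d  0x87  0xdd  0xc7  0x80 ]

→ t0 |af|1f|76|dc|ac|ff|87|c7|
→ t1 |af|dc|ff|c7|ac|ff|87|c7|
→ t2 |ac|b6|ff|9d|87|dd|c7|80|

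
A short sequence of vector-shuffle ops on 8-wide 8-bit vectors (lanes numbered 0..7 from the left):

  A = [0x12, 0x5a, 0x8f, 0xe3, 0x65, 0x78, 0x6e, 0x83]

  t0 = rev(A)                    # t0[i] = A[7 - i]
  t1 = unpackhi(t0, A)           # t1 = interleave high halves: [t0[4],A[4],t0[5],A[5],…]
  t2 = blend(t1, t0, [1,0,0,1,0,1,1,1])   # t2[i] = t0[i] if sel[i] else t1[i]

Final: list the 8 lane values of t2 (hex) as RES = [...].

  t0: 83 6e 78 65 e3 8f 5a 12
  t1: e3 65 8f 78 5a 6e 12 83
  t2: 83 65 8f 65 5a 8f 5a 12

RES = [0x83, 0x65, 0x8f, 0x65, 0x5a, 0x8f, 0x5a, 0x12]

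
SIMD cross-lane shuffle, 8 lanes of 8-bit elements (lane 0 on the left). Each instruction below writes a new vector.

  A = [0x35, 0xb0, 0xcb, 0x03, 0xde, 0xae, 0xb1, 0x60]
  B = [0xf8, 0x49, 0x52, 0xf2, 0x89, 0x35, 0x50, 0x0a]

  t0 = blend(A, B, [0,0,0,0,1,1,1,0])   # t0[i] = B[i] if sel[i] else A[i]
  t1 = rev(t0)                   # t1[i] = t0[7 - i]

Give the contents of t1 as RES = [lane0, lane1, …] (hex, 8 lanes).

RES = [ 0x60  0x50  0x35  0x89  0x03  0xcb  0xb0  0x35 ]

t0 = [0x35, 0xb0, 0xcb, 0x03, 0x89, 0x35, 0x50, 0x60]
t1 = [0x60, 0x50, 0x35, 0x89, 0x03, 0xcb, 0xb0, 0x35]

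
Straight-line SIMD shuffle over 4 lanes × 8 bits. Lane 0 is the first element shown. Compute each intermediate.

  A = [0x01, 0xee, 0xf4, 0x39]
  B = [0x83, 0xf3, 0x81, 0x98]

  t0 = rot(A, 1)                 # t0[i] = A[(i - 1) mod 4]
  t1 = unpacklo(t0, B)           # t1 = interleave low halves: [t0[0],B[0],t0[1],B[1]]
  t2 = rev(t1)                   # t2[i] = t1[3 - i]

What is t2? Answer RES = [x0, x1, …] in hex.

→ t0 |39|01|ee|f4|
→ t1 |39|83|01|f3|
→ t2 |f3|01|83|39|

RES = [0xf3, 0x01, 0x83, 0x39]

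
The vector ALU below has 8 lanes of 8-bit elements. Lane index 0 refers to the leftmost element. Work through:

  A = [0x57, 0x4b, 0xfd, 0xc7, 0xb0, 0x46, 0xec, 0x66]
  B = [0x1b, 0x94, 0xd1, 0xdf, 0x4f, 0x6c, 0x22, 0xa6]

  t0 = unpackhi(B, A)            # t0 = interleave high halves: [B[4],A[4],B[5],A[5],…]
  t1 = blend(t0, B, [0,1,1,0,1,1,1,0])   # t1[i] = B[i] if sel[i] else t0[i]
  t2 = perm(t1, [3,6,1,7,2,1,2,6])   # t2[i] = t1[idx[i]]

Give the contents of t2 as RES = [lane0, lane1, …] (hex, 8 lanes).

t0 = [0x4f, 0xb0, 0x6c, 0x46, 0x22, 0xec, 0xa6, 0x66]
t1 = [0x4f, 0x94, 0xd1, 0x46, 0x4f, 0x6c, 0x22, 0x66]
t2 = [0x46, 0x22, 0x94, 0x66, 0xd1, 0x94, 0xd1, 0x22]

RES = [ 0x46  0x22  0x94  0x66  0xd1  0x94  0xd1  0x22 ]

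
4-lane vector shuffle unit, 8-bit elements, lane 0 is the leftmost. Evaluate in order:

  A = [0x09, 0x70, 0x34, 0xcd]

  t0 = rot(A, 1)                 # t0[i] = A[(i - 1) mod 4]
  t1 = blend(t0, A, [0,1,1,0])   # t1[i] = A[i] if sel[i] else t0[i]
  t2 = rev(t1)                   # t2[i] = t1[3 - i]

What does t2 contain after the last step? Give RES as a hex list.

  t0: cd 09 70 34
  t1: cd 70 34 34
  t2: 34 34 70 cd

RES = [0x34, 0x34, 0x70, 0xcd]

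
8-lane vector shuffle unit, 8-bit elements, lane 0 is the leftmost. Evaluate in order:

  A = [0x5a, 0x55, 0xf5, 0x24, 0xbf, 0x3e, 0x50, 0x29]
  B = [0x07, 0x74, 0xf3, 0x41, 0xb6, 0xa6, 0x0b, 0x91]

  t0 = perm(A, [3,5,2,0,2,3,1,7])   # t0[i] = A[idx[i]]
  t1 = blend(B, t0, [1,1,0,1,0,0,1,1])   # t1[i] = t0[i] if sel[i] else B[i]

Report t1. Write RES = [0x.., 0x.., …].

RES = [0x24, 0x3e, 0xf3, 0x5a, 0xb6, 0xa6, 0x55, 0x29]

  t0: 24 3e f5 5a f5 24 55 29
  t1: 24 3e f3 5a b6 a6 55 29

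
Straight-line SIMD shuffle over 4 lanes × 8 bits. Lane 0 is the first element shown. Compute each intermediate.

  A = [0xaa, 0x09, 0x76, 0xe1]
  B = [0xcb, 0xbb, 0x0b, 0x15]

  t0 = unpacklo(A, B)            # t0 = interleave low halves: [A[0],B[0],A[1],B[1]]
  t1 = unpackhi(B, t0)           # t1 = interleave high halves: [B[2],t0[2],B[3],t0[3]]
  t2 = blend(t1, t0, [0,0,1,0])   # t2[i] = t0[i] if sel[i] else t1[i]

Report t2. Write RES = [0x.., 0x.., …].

  t0: aa cb 09 bb
  t1: 0b 09 15 bb
  t2: 0b 09 09 bb

RES = [0x0b, 0x09, 0x09, 0xbb]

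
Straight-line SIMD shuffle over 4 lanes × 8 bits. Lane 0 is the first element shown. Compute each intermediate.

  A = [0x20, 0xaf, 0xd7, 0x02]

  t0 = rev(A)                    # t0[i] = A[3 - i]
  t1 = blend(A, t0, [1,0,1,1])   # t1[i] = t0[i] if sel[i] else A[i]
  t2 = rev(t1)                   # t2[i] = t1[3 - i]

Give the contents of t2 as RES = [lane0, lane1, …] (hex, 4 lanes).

→ t0 |02|d7|af|20|
→ t1 |02|af|af|20|
→ t2 |20|af|af|02|

RES = [0x20, 0xaf, 0xaf, 0x02]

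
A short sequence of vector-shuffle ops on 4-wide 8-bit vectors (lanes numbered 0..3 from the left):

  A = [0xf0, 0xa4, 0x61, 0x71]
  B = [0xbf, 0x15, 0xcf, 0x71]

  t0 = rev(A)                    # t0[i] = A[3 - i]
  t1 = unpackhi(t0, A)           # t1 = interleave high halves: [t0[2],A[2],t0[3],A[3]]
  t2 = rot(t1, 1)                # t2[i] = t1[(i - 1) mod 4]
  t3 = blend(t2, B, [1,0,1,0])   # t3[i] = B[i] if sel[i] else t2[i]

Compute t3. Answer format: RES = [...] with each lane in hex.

RES = [ 0xbf  0xa4  0xcf  0xf0 ]

t0 = [0x71, 0x61, 0xa4, 0xf0]
t1 = [0xa4, 0x61, 0xf0, 0x71]
t2 = [0x71, 0xa4, 0x61, 0xf0]
t3 = [0xbf, 0xa4, 0xcf, 0xf0]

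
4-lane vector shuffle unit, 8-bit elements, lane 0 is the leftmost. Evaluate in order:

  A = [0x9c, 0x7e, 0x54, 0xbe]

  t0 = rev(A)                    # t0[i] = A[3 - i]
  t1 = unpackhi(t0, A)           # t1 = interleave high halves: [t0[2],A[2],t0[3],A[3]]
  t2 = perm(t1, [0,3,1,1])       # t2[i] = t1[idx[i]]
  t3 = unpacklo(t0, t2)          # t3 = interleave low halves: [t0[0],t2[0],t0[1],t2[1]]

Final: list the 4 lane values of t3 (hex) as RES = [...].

t0 = [0xbe, 0x54, 0x7e, 0x9c]
t1 = [0x7e, 0x54, 0x9c, 0xbe]
t2 = [0x7e, 0xbe, 0x54, 0x54]
t3 = [0xbe, 0x7e, 0x54, 0xbe]

RES = [0xbe, 0x7e, 0x54, 0xbe]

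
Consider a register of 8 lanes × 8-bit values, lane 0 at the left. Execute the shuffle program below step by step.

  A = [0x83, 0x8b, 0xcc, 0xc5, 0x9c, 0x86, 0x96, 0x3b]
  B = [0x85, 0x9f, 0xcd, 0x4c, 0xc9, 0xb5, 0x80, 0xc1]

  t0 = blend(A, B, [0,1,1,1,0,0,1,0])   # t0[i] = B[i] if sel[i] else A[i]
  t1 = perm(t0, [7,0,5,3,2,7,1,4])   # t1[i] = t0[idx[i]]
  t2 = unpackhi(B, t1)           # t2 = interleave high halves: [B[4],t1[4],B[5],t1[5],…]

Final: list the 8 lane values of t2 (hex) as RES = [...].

  t0: 83 9f cd 4c 9c 86 80 3b
  t1: 3b 83 86 4c cd 3b 9f 9c
  t2: c9 cd b5 3b 80 9f c1 9c

RES = [ 0xc9  0xcd  0xb5  0x3b  0x80  0x9f  0xc1  0x9c ]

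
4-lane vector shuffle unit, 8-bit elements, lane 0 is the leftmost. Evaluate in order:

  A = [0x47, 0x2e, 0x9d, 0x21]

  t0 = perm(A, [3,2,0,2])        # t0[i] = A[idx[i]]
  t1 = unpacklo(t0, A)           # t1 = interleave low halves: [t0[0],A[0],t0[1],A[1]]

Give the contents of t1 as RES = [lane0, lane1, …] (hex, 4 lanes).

RES = [ 0x21  0x47  0x9d  0x2e ]

→ t0 |21|9d|47|9d|
→ t1 |21|47|9d|2e|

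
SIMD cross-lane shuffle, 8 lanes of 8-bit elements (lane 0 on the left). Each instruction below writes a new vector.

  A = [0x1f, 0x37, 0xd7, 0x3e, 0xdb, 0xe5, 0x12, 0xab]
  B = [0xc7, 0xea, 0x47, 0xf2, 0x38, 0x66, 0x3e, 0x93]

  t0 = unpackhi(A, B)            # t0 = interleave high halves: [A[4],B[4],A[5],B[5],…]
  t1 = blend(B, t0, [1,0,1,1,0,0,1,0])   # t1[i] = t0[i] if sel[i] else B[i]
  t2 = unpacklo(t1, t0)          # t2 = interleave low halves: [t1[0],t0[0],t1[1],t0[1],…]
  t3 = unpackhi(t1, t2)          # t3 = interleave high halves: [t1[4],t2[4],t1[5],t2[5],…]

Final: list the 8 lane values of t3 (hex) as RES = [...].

RES = [ 0x38  0xe5  0x66  0xe5  0xab  0x66  0x93  0x66 ]

t0 = [0xdb, 0x38, 0xe5, 0x66, 0x12, 0x3e, 0xab, 0x93]
t1 = [0xdb, 0xea, 0xe5, 0x66, 0x38, 0x66, 0xab, 0x93]
t2 = [0xdb, 0xdb, 0xea, 0x38, 0xe5, 0xe5, 0x66, 0x66]
t3 = [0x38, 0xe5, 0x66, 0xe5, 0xab, 0x66, 0x93, 0x66]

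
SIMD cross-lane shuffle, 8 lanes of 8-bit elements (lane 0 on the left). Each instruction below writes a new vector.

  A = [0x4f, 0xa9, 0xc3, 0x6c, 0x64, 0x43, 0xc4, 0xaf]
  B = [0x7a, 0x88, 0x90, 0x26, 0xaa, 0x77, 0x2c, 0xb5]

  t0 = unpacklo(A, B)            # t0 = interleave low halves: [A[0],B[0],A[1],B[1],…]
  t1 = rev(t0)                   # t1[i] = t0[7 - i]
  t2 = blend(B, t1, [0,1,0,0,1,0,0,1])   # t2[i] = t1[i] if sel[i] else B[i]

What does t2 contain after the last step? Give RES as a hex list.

RES = [0x7a, 0x6c, 0x90, 0x26, 0x88, 0x77, 0x2c, 0x4f]

→ t0 |4f|7a|a9|88|c3|90|6c|26|
→ t1 |26|6c|90|c3|88|a9|7a|4f|
→ t2 |7a|6c|90|26|88|77|2c|4f|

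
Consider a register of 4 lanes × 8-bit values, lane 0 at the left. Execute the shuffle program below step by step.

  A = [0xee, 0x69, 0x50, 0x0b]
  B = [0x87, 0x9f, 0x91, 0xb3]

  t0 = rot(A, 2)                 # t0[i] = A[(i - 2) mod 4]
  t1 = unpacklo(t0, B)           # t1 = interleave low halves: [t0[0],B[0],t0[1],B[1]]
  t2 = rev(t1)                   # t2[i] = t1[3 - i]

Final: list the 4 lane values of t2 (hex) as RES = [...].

→ t0 |50|0b|ee|69|
→ t1 |50|87|0b|9f|
→ t2 |9f|0b|87|50|

RES = [ 0x9f  0x0b  0x87  0x50 ]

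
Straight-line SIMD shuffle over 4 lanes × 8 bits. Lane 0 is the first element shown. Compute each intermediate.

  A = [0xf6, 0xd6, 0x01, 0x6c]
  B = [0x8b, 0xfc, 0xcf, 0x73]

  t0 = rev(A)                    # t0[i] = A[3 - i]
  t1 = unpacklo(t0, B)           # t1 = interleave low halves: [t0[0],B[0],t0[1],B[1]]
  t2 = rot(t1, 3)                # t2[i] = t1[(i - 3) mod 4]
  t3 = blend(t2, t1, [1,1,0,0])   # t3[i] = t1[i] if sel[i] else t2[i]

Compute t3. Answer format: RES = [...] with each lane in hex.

RES = [0x6c, 0x8b, 0xfc, 0x6c]

→ t0 |6c|01|d6|f6|
→ t1 |6c|8b|01|fc|
→ t2 |8b|01|fc|6c|
→ t3 |6c|8b|fc|6c|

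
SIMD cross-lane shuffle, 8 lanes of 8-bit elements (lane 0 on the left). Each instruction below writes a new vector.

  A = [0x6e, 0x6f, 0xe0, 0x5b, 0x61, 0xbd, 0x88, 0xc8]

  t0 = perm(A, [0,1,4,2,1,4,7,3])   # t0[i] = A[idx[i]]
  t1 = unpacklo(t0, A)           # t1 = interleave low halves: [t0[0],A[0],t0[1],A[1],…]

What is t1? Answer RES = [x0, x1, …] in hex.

t0 = [0x6e, 0x6f, 0x61, 0xe0, 0x6f, 0x61, 0xc8, 0x5b]
t1 = [0x6e, 0x6e, 0x6f, 0x6f, 0x61, 0xe0, 0xe0, 0x5b]

RES = [0x6e, 0x6e, 0x6f, 0x6f, 0x61, 0xe0, 0xe0, 0x5b]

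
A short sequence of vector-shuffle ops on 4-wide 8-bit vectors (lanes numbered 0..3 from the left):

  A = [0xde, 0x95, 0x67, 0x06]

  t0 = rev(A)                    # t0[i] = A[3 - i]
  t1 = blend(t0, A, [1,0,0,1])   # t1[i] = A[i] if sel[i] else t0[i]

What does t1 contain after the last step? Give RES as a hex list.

→ t0 |06|67|95|de|
→ t1 |de|67|95|06|

RES = [0xde, 0x67, 0x95, 0x06]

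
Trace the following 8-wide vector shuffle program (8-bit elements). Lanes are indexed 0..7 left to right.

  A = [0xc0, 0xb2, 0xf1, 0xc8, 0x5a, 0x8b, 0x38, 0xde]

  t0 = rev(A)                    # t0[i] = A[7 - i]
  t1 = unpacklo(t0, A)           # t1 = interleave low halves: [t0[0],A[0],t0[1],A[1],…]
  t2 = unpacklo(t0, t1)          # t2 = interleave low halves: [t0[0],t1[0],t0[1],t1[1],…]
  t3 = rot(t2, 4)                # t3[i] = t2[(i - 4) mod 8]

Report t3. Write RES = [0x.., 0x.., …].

  t0: de 38 8b 5a c8 f1 b2 c0
  t1: de c0 38 b2 8b f1 5a c8
  t2: de de 38 c0 8b 38 5a b2
  t3: 8b 38 5a b2 de de 38 c0

RES = [ 0x8b  0x38  0x5a  0xb2  0xde  0xde  0x38  0xc0 ]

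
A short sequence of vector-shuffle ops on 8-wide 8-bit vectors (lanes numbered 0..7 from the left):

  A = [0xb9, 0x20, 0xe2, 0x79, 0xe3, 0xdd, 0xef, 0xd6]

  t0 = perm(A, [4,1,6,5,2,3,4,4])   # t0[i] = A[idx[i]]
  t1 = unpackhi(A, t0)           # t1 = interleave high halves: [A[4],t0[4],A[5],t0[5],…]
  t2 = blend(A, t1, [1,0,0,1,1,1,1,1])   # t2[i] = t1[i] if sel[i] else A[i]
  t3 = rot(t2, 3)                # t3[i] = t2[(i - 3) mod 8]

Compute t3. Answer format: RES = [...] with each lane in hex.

RES = [0xe3, 0xd6, 0xe3, 0xe3, 0x20, 0xe2, 0x79, 0xef]

  t0: e3 20 ef dd e2 79 e3 e3
  t1: e3 e2 dd 79 ef e3 d6 e3
  t2: e3 20 e2 79 ef e3 d6 e3
  t3: e3 d6 e3 e3 20 e2 79 ef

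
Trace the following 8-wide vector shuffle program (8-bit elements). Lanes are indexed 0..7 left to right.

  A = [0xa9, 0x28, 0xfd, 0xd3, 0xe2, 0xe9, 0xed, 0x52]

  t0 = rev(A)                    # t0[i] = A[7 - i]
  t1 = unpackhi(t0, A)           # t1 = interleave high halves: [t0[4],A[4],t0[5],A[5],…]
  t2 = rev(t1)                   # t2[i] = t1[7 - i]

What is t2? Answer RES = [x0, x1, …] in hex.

  t0: 52 ed e9 e2 d3 fd 28 a9
  t1: d3 e2 fd e9 28 ed a9 52
  t2: 52 a9 ed 28 e9 fd e2 d3

RES = [0x52, 0xa9, 0xed, 0x28, 0xe9, 0xfd, 0xe2, 0xd3]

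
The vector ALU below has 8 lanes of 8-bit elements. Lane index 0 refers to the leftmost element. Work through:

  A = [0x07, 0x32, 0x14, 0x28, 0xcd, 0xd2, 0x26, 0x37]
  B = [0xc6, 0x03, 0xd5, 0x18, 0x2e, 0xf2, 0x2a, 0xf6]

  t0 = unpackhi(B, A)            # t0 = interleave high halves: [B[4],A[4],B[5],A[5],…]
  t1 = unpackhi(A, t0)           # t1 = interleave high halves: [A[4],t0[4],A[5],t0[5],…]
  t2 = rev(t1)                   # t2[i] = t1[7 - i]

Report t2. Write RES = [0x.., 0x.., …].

RES = [0x37, 0x37, 0xf6, 0x26, 0x26, 0xd2, 0x2a, 0xcd]

→ t0 |2e|cd|f2|d2|2a|26|f6|37|
→ t1 |cd|2a|d2|26|26|f6|37|37|
→ t2 |37|37|f6|26|26|d2|2a|cd|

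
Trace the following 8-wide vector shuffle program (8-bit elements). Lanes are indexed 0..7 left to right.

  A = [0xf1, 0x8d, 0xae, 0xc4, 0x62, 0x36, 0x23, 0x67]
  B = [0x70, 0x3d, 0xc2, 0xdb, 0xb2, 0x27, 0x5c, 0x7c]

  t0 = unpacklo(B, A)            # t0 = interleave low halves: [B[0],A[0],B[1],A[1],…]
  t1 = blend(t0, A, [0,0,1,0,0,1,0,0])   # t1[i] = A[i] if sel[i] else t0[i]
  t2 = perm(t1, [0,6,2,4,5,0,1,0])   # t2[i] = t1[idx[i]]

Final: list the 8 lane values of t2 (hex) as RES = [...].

→ t0 |70|f1|3d|8d|c2|ae|db|c4|
→ t1 |70|f1|ae|8d|c2|36|db|c4|
→ t2 |70|db|ae|c2|36|70|f1|70|

RES = [0x70, 0xdb, 0xae, 0xc2, 0x36, 0x70, 0xf1, 0x70]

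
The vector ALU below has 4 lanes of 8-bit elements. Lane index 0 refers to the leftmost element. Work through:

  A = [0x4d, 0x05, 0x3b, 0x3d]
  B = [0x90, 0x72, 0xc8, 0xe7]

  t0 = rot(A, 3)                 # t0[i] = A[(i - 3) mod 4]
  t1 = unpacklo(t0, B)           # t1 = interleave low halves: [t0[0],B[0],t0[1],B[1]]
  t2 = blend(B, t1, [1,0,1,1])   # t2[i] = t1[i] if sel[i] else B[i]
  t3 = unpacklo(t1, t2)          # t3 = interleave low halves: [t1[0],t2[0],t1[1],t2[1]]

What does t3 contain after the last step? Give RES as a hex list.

t0 = [0x05, 0x3b, 0x3d, 0x4d]
t1 = [0x05, 0x90, 0x3b, 0x72]
t2 = [0x05, 0x72, 0x3b, 0x72]
t3 = [0x05, 0x05, 0x90, 0x72]

RES = [ 0x05  0x05  0x90  0x72 ]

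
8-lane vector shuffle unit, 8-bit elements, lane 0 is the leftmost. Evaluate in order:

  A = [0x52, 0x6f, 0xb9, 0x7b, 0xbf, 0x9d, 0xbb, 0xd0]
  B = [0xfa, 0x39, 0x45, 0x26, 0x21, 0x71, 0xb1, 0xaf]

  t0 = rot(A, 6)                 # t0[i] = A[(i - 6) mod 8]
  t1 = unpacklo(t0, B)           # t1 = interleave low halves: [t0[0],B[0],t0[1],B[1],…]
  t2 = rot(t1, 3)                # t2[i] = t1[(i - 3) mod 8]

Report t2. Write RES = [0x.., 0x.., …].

RES = [ 0x45  0x9d  0x26  0xb9  0xfa  0x7b  0x39  0xbf ]

t0 = [0xb9, 0x7b, 0xbf, 0x9d, 0xbb, 0xd0, 0x52, 0x6f]
t1 = [0xb9, 0xfa, 0x7b, 0x39, 0xbf, 0x45, 0x9d, 0x26]
t2 = [0x45, 0x9d, 0x26, 0xb9, 0xfa, 0x7b, 0x39, 0xbf]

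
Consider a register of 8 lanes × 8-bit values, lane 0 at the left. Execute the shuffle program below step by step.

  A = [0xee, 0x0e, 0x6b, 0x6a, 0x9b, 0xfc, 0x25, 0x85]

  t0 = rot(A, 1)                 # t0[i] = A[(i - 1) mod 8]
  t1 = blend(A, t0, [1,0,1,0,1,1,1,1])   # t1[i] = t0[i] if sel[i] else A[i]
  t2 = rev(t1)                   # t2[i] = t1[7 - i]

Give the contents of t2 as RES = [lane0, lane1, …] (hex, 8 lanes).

  t0: 85 ee 0e 6b 6a 9b fc 25
  t1: 85 0e 0e 6a 6a 9b fc 25
  t2: 25 fc 9b 6a 6a 0e 0e 85

RES = [ 0x25  0xfc  0x9b  0x6a  0x6a  0x0e  0x0e  0x85 ]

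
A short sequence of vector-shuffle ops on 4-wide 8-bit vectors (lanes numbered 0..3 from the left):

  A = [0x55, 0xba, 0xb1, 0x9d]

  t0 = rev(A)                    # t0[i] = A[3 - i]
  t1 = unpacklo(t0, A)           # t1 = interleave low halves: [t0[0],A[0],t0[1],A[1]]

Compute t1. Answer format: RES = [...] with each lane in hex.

→ t0 |9d|b1|ba|55|
→ t1 |9d|55|b1|ba|

RES = [0x9d, 0x55, 0xb1, 0xba]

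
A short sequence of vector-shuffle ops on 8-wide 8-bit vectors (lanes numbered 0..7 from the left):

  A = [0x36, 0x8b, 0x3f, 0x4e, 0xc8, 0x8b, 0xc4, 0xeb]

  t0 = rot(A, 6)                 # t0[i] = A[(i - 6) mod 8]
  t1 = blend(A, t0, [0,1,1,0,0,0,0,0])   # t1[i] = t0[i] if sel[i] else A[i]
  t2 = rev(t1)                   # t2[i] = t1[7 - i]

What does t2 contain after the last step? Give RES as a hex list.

  t0: 3f 4e c8 8b c4 eb 36 8b
  t1: 36 4e c8 4e c8 8b c4 eb
  t2: eb c4 8b c8 4e c8 4e 36

RES = [0xeb, 0xc4, 0x8b, 0xc8, 0x4e, 0xc8, 0x4e, 0x36]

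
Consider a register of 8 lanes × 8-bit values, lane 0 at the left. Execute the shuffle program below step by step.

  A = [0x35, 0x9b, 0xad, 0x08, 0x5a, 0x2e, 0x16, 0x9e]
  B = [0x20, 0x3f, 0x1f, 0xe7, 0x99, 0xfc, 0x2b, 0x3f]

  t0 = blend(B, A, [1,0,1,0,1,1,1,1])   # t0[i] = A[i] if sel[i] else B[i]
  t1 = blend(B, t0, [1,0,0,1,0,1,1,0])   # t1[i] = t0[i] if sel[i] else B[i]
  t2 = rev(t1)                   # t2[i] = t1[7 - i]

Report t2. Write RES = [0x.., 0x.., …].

  t0: 35 3f ad e7 5a 2e 16 9e
  t1: 35 3f 1f e7 99 2e 16 3f
  t2: 3f 16 2e 99 e7 1f 3f 35

RES = [0x3f, 0x16, 0x2e, 0x99, 0xe7, 0x1f, 0x3f, 0x35]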